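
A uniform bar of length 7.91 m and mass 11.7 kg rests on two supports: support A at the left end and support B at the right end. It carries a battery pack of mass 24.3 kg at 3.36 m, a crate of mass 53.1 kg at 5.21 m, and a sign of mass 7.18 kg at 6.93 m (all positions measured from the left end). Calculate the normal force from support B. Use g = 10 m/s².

Taking torques about support A:
Beam weight: 11.7 × 10 = 117 N down at 3.955 m → arm 3.955 m, τ = 117 × 3.955 = 462.7 N·m clockwise.
Battery pack: 24.3 × 10 = 243 N down at 3.36 m → arm 3.36 m, τ = 243 × 3.36 = 816.5 N·m clockwise.
Crate: 53.1 × 10 = 531 N down at 5.21 m → arm 5.21 m, τ = 531 × 5.21 = 2767 N·m clockwise.
Sign: 7.18 × 10 = 71.8 N down at 6.93 m → arm 6.93 m, τ = 71.8 × 6.93 = 497.6 N·m clockwise.
Net load moment about support A = 4544 N·m clockwise.
Reaction R at support B is upward at 7.91 m, arm 7.91 m → moment R × 7.91 counterclockwise.
Setting net torque to zero: R × 7.91 = 4544 → R = 574 N.

R_B ≈ 574 N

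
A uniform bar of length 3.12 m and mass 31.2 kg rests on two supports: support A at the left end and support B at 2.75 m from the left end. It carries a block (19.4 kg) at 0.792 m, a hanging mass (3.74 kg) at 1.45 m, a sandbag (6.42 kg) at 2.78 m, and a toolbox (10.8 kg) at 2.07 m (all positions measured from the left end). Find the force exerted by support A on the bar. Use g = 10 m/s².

Take moments about support B.
Beam weight: 31.2 × 10 = 312 N down at 1.56 m → arm 1.19 m, τ = 312 × 1.19 = 371.3 N·m counterclockwise.
Block: 19.4 × 10 = 194 N down at 0.792 m → arm 1.958 m, τ = 194 × 1.958 = 379.9 N·m counterclockwise.
Hanging mass: 3.74 × 10 = 37.4 N down at 1.45 m → arm 1.3 m, τ = 37.4 × 1.3 = 48.62 N·m counterclockwise.
Sandbag: 6.42 × 10 = 64.2 N down at 2.78 m → arm 0.03 m, τ = 64.2 × 0.03 = 1.926 N·m clockwise.
Toolbox: 10.8 × 10 = 108 N down at 2.07 m → arm 0.68 m, τ = 108 × 0.68 = 73.44 N·m counterclockwise.
Net load moment about support B = 871.3 N·m counterclockwise.
Reaction R at support A is upward at 0 m, arm 2.75 m → moment R × 2.75 clockwise.
For rotational equilibrium, R × 2.75 = 871.3, so R = 317 N.

R_A ≈ 317 N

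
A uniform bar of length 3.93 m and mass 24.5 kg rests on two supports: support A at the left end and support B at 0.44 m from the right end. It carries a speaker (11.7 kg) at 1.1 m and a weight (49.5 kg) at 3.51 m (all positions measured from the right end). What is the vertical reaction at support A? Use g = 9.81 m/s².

About support B:
Beam weight: 24.5 × 9.81 = 240.3 N down at 1.965 m → arm 1.525 m, τ = 240.3 × 1.525 = 366.5 N·m counterclockwise.
Speaker: 11.7 × 9.81 = 114.8 N down at 1.1 m → arm 0.66 m, τ = 114.8 × 0.66 = 75.77 N·m counterclockwise.
Weight: 49.5 × 9.81 = 485.6 N down at 3.51 m → arm 3.07 m, τ = 485.6 × 3.07 = 1491 N·m counterclockwise.
Net load moment about support B = 1933 N·m counterclockwise.
Reaction R at support A is upward at 3.93 m, arm 3.49 m → moment R × 3.49 clockwise.
Setting net torque to zero: R × 3.49 = 1933 → R = 554 N.

R_A ≈ 554 N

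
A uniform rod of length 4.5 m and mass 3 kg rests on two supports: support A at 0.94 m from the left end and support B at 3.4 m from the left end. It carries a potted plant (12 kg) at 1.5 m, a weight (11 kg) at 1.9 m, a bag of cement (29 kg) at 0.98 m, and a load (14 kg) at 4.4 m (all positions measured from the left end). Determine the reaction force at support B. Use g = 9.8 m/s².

Taking torques about support A:
Beam weight: 3 × 9.8 = 29.4 N down at 2.25 m → arm 1.31 m, τ = 29.4 × 1.31 = 38.51 N·m clockwise.
Potted plant: 12 × 9.8 = 117.6 N down at 1.5 m → arm 0.56 m, τ = 117.6 × 0.56 = 65.86 N·m clockwise.
Weight: 11 × 9.8 = 107.8 N down at 1.9 m → arm 0.96 m, τ = 107.8 × 0.96 = 103.5 N·m clockwise.
Bag of cement: 29 × 9.8 = 284.2 N down at 0.98 m → arm 0.04 m, τ = 284.2 × 0.04 = 11.37 N·m clockwise.
Load: 14 × 9.8 = 137.2 N down at 4.4 m → arm 3.46 m, τ = 137.2 × 3.46 = 474.7 N·m clockwise.
Net load moment about support A = 693.9 N·m clockwise.
Reaction R at support B is upward at 3.4 m, arm 2.46 m → moment R × 2.46 counterclockwise.
Balancing moments: R × 2.46 = 693.9, giving R = 282 N.

R_B ≈ 282 N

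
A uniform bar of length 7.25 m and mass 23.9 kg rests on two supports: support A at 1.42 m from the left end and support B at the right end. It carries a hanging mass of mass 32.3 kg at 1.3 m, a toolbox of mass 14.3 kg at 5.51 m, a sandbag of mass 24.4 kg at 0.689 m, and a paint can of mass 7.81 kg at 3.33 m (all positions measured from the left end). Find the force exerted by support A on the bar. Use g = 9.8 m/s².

Take moments about support B.
Beam weight: 23.9 × 9.8 = 234.2 N down at 3.625 m → arm 3.625 m, τ = 234.2 × 3.625 = 849 N·m counterclockwise.
Hanging mass: 32.3 × 9.8 = 316.5 N down at 1.3 m → arm 5.95 m, τ = 316.5 × 5.95 = 1883 N·m counterclockwise.
Toolbox: 14.3 × 9.8 = 140.1 N down at 5.51 m → arm 1.74 m, τ = 140.1 × 1.74 = 243.8 N·m counterclockwise.
Sandbag: 24.4 × 9.8 = 239.1 N down at 0.689 m → arm 6.561 m, τ = 239.1 × 6.561 = 1569 N·m counterclockwise.
Paint can: 7.81 × 9.8 = 76.54 N down at 3.33 m → arm 3.92 m, τ = 76.54 × 3.92 = 300 N·m counterclockwise.
Net load moment about support B = 4845 N·m counterclockwise.
Reaction R at support A is upward at 1.42 m, arm 5.83 m → moment R × 5.83 clockwise.
For rotational equilibrium, R × 5.83 = 4845, so R = 831 N.

R_A ≈ 831 N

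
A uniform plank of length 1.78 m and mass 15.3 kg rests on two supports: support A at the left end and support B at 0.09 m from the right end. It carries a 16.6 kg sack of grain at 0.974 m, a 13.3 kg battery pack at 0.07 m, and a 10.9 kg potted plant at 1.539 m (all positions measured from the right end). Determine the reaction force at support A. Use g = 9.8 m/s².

R_A ≈ 246 N

Choose support B as the axis so its reaction then has zero moment arm.
Beam weight: 15.3 × 9.8 = 149.9 N down at 0.89 m → arm 0.8 m, τ = 149.9 × 0.8 = 119.9 N·m counterclockwise.
Sack of grain: 16.6 × 9.8 = 162.7 N down at 0.974 m → arm 0.884 m, τ = 162.7 × 0.884 = 143.8 N·m counterclockwise.
Battery pack: 13.3 × 9.8 = 130.3 N down at 0.07 m → arm 0.02 m, τ = 130.3 × 0.02 = 2.606 N·m clockwise.
Potted plant: 10.9 × 9.8 = 106.8 N down at 1.539 m → arm 1.449 m, τ = 106.8 × 1.449 = 154.8 N·m counterclockwise.
Net load moment about support B = 415.9 N·m counterclockwise.
Reaction R at support A is upward at 1.78 m, arm 1.69 m → moment R × 1.69 clockwise.
Setting net torque to zero: R × 1.69 = 415.9 → R = 246 N.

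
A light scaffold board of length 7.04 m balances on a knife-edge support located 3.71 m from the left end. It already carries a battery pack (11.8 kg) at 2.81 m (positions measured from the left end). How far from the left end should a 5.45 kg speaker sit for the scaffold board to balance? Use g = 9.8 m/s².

Taking torques about the knife-edge support (at 3.71 m from the left end):
Battery pack: 11.8 × 9.8 = 115.6 N down at 2.81 m → arm 0.9 m, τ = 115.6 × 0.9 = 104 N·m counterclockwise.
Net moment of existing loads = 104 N·m counterclockwise.
The speaker weighs 5.45 × 9.8 = 53.41 N and must supply an equal clockwise moment, so its lever arm about the knife-edge support is 104 / 53.41 = 1.95 m.
That puts it at 3.71 + 1.95 = 5.66 m from the left end.

x ≈ 5.66 m from the left end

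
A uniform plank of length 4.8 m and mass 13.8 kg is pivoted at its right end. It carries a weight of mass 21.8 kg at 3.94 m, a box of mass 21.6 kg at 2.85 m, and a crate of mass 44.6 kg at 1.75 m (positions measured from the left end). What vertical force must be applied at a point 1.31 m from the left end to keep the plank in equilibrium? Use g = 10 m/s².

Take moments about the right end.
Beam weight: 13.8 × 10 = 138 N down at 2.4 m → arm 2.4 m, τ = 138 × 2.4 = 331.2 N·m counterclockwise.
Weight: 21.8 × 10 = 218 N down at 3.94 m → arm 0.86 m, τ = 218 × 0.86 = 187.5 N·m counterclockwise.
Box: 21.6 × 10 = 216 N down at 2.85 m → arm 1.95 m, τ = 216 × 1.95 = 421.2 N·m counterclockwise.
Crate: 44.6 × 10 = 446 N down at 1.75 m → arm 3.05 m, τ = 446 × 3.05 = 1360 N·m counterclockwise.
Net moment of the loads = 2300 N·m counterclockwise.
The upward force F acts at a point 1.31 m from the left end, arm 3.49 m, giving F × 3.49 clockwise.
For rotational equilibrium, F × 3.49 = 2300, so F = 2300 / 3.49 = 659 N.

F ≈ 659 N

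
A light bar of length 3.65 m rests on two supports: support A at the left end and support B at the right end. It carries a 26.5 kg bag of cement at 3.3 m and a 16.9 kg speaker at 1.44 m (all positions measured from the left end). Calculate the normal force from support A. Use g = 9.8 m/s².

About support B:
Bag of cement: 26.5 × 9.8 = 259.7 N down at 3.3 m → arm 0.35 m, τ = 259.7 × 0.35 = 90.89 N·m counterclockwise.
Speaker: 16.9 × 9.8 = 165.6 N down at 1.44 m → arm 2.21 m, τ = 165.6 × 2.21 = 366 N·m counterclockwise.
Net load moment about support B = 456.9 N·m counterclockwise.
Reaction R at support A is upward at 0 m, arm 3.65 m → moment R × 3.65 clockwise.
Balancing moments: R × 3.65 = 456.9, giving R = 125 N.

R_A ≈ 125 N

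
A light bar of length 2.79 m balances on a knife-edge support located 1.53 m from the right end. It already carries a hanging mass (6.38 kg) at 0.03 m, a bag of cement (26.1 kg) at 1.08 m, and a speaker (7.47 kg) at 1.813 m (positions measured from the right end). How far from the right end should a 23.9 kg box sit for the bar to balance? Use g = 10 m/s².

x ≈ 2.33 m from the right end

About the knife-edge support (at 1.53 m from the right end):
Hanging mass: 6.38 × 10 = 63.8 N down at 0.03 m → arm 1.5 m, τ = 63.8 × 1.5 = 95.7 N·m clockwise.
Bag of cement: 26.1 × 10 = 261 N down at 1.08 m → arm 0.45 m, τ = 261 × 0.45 = 117.5 N·m clockwise.
Speaker: 7.47 × 10 = 74.7 N down at 1.813 m → arm 0.283 m, τ = 74.7 × 0.283 = 21.14 N·m counterclockwise.
Net moment of existing loads = 192.1 N·m clockwise.
The box weighs 23.9 × 10 = 239 N and must supply an equal counterclockwise moment, so its lever arm about the knife-edge support is 192.1 / 239 = 0.804 m.
That puts it at 1.53 + 0.804 = 2.33 m from the right end.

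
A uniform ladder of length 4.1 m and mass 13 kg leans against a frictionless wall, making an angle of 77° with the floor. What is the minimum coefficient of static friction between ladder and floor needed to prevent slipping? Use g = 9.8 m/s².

μ_min ≈ 0.115

Choose the foot of the ladder as the axis so the floor normal and friction both act there and drop out.
Ladder weight 13×9.8 = 127.4 N acts at 2.05 m along the ladder; its horizontal arm is 2.05·cos77° = 0.4611 m → τ = 58.74 N·m clockwise.
Wall normal N acts horizontally at the top; its moment arm is the height L sinθ = 4.1·sin77° = 3.995 m, counterclockwise.
Balancing moments: N × 3.995 = 58.74, giving N = 14.7 N.
ΣFx = 0 ⇒ f = N_wall = 14.7 N. ΣFy = 0 ⇒ N_floor = 127.4 N.
μ_min = f / N_floor = 14.7 / 127.4 = 0.115.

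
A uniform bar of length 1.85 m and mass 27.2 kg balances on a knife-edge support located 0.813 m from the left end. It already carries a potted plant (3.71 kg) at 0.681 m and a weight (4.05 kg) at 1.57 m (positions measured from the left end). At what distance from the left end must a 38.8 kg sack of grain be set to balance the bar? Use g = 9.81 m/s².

x ≈ 0.668 m from the left end

Taking torques about the knife-edge support (at 0.813 m from the left end):
Beam weight: 27.2 × 9.81 = 266.8 N down at 0.925 m → arm 0.112 m, τ = 266.8 × 0.112 = 29.88 N·m clockwise.
Potted plant: 3.71 × 9.81 = 36.4 N down at 0.681 m → arm 0.132 m, τ = 36.4 × 0.132 = 4.805 N·m counterclockwise.
Weight: 4.05 × 9.81 = 39.73 N down at 1.57 m → arm 0.757 m, τ = 39.73 × 0.757 = 30.08 N·m clockwise.
Net moment of existing loads = 55.16 N·m clockwise.
The sack of grain weighs 38.8 × 9.81 = 380.6 N and must supply an equal counterclockwise moment, so its lever arm about the knife-edge support is 55.16 / 380.6 = 0.145 m.
That puts it at 0.813 − 0.145 = 0.668 m from the left end.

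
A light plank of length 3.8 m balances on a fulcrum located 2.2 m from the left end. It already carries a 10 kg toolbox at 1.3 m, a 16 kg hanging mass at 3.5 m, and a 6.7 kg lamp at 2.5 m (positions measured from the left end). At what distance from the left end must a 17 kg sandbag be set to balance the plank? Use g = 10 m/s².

x ≈ 1.39 m from the left end

Sum moments about the fulcrum (at 2.2 m from the left end) (the support reaction has zero arm there).
Toolbox: 10 × 10 = 100 N down at 1.3 m → arm 0.9 m, τ = 100 × 0.9 = 90 N·m counterclockwise.
Hanging mass: 16 × 10 = 160 N down at 3.5 m → arm 1.3 m, τ = 160 × 1.3 = 208 N·m clockwise.
Lamp: 6.7 × 10 = 67 N down at 2.5 m → arm 0.3 m, τ = 67 × 0.3 = 20.1 N·m clockwise.
Net moment of existing loads = 138.1 N·m clockwise.
The sandbag weighs 17 × 10 = 170 N and must supply an equal counterclockwise moment, so its lever arm about the fulcrum is 138.1 / 170 = 0.812 m.
That puts it at 2.2 − 0.812 = 1.39 m from the left end.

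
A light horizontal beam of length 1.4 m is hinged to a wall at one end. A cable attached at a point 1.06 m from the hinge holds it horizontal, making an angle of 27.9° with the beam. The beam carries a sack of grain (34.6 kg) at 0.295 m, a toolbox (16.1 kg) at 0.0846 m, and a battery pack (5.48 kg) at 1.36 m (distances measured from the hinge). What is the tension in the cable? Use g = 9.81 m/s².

Take moments about the hinge.
Sack of grain: 34.6 × 9.81 = 339.4 N down at 0.295 m → arm 0.295 m, τ = 339.4 × 0.295 = 100.1 N·m clockwise.
Toolbox: 16.1 × 9.81 = 157.9 N down at 0.0846 m → arm 0.0846 m, τ = 157.9 × 0.0846 = 13.36 N·m clockwise.
Battery pack: 5.48 × 9.81 = 53.76 N down at 1.36 m → arm 1.36 m, τ = 53.76 × 1.36 = 73.11 N·m clockwise.
Total clockwise load moment = 186.6 N·m.
The cable tension T acts at 1.06 m; only its component perpendicular to the beam, T sinθ, produces torque. sin 27.9° = 0.4679.
For rotational equilibrium, T × 1.06 × 0.4679 = 186.6, so T = 186.6 / 0.496 = 376 N.

T ≈ 376 N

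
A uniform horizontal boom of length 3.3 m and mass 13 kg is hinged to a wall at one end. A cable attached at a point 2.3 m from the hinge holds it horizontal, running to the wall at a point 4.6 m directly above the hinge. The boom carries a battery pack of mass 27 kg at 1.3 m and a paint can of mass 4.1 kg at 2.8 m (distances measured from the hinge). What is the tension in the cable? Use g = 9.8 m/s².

Sum moments about the hinge (the unknown hinge reaction has zero arm there).
Beam weight: 13 × 9.8 = 127.4 N down at 1.65 m → arm 1.65 m, τ = 127.4 × 1.65 = 210.2 N·m clockwise.
Battery pack: 27 × 9.8 = 264.6 N down at 1.3 m → arm 1.3 m, τ = 264.6 × 1.3 = 344 N·m clockwise.
Paint can: 4.1 × 9.8 = 40.18 N down at 2.8 m → arm 2.8 m, τ = 40.18 × 2.8 = 112.5 N·m clockwise.
Total clockwise load moment = 666.7 N·m.
The cable tension T acts at 2.3 m; only its component perpendicular to the boom, T sinθ, produces torque. sinθ = h/√(h²+d²) = 4.6/√(4.6²+2.3²) = 0.8944.
For rotational equilibrium, T × 2.3 × 0.8944 = 666.7, so T = 666.7 / 2.057 = 324 N.

T ≈ 324 N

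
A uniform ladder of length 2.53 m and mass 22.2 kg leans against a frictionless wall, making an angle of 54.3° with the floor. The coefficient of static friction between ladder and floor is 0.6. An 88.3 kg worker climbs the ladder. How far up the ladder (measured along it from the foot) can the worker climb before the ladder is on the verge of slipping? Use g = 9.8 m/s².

d ≈ 2.33 m

Sum moments about the foot of the ladder (the floor normal and friction both act there and drop out).
Ladder weight 22.2×9.8 = 217.6 N acts at 1.265 m along the ladder; its horizontal arm is 1.265·cos54.3° = 0.7382 m → τ = 160.6 N·m clockwise.
Worker weight 88.3×9.8 = 865.3 N at distance d → arm d·cos54.3° → τ = 865.3·d·0.5835 clockwise.
Wall normal N at the top has arm L sinθ = 2.055 m counterclockwise, so Στ = 0 gives N·2.055 = 160.6 + 504.9·d.
ΣFy = 0 ⇒ N_floor = 1083 N, so the maximum friction is μ_s·N_floor = 0.6×1083 = 649.8 N. ΣFx = 0 ⇒ N_wall = f, so at the slipping point N = 649.8 N.
Substituting: 649.8×2.055 = 160.6 + 504.9·d ⇒ d = (1335 − 160.6) / 504.9 = 2.33 m.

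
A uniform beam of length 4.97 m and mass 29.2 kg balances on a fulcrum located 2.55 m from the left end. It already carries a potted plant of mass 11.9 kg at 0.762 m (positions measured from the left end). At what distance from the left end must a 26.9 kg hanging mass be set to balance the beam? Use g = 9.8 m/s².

x ≈ 3.41 m from the left end

Take moments about the fulcrum (at 2.55 m from the left end).
Beam weight: 29.2 × 9.8 = 286.2 N down at 2.485 m → arm 0.065 m, τ = 286.2 × 0.065 = 18.6 N·m counterclockwise.
Potted plant: 11.9 × 9.8 = 116.6 N down at 0.762 m → arm 1.788 m, τ = 116.6 × 1.788 = 208.5 N·m counterclockwise.
Net moment of existing loads = 227.1 N·m counterclockwise.
The hanging mass weighs 26.9 × 9.8 = 263.6 N and must supply an equal clockwise moment, so its lever arm about the fulcrum is 227.1 / 263.6 = 0.862 m.
That puts it at 2.55 + 0.862 = 3.41 m from the left end.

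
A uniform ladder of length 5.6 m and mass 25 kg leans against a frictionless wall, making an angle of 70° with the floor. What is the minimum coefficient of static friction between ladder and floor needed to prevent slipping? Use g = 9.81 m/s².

Take moments about the foot of the ladder.
Ladder weight 25×9.81 = 245.2 N acts at 2.8 m along the ladder; its horizontal arm is 2.8·cos70° = 0.9577 m → τ = 234.8 N·m clockwise.
Wall normal N acts horizontally at the top; its moment arm is the height L sinθ = 5.6·sin70° = 5.262 m, counterclockwise.
For rotational equilibrium, N × 5.262 = 234.8, so N = 44.62 N.
ΣFx = 0 ⇒ f = N_wall = 44.62 N. ΣFy = 0 ⇒ N_floor = 245.2 N.
μ_min = f / N_floor = 44.62 / 245.2 = 0.182.

μ_min ≈ 0.182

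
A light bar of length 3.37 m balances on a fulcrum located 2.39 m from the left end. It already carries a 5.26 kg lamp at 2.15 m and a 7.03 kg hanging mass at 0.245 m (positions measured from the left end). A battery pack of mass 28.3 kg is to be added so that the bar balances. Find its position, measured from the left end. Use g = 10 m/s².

x ≈ 2.97 m from the left end

Choose the fulcrum (at 2.39 m from the left end) as the axis so the support reaction has zero arm there.
Lamp: 5.26 × 10 = 52.6 N down at 2.15 m → arm 0.24 m, τ = 52.6 × 0.24 = 12.62 N·m counterclockwise.
Hanging mass: 7.03 × 10 = 70.3 N down at 0.245 m → arm 2.145 m, τ = 70.3 × 2.145 = 150.8 N·m counterclockwise.
Net moment of existing loads = 163.4 N·m counterclockwise.
The battery pack weighs 28.3 × 10 = 283 N and must supply an equal clockwise moment, so its lever arm about the fulcrum is 163.4 / 283 = 0.577 m.
That puts it at 2.39 + 0.577 = 2.97 m from the left end.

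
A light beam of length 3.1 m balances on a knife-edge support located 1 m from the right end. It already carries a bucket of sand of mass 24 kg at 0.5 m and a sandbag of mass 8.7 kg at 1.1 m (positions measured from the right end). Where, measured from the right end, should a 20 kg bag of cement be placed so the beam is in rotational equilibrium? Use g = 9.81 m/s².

Sum moments about the knife-edge support (at 1 m from the right end) (the support reaction has zero arm there).
Bucket of sand: 24 × 9.81 = 235.4 N down at 0.5 m → arm 0.5 m, τ = 235.4 × 0.5 = 117.7 N·m clockwise.
Sandbag: 8.7 × 9.81 = 85.35 N down at 1.1 m → arm 0.1 m, τ = 85.35 × 0.1 = 8.535 N·m counterclockwise.
Net moment of existing loads = 109.2 N·m clockwise.
The bag of cement weighs 20 × 9.81 = 196.2 N and must supply an equal counterclockwise moment, so its lever arm about the knife-edge support is 109.2 / 196.2 = 0.557 m.
That puts it at 1 + 0.557 = 1.56 m from the right end.

x ≈ 1.56 m from the right end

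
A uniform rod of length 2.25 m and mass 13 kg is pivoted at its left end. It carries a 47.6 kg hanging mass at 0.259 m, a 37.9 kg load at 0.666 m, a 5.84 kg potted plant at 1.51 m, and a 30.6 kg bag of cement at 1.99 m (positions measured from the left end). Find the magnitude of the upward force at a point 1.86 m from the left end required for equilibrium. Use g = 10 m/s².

Sum moments about the left end (the unknown pivot reaction has zero arm there).
Beam weight: 13 × 10 = 130 N down at 1.125 m → arm 1.125 m, τ = 130 × 1.125 = 146.2 N·m clockwise.
Hanging mass: 47.6 × 10 = 476 N down at 0.259 m → arm 0.259 m, τ = 476 × 0.259 = 123.3 N·m clockwise.
Load: 37.9 × 10 = 379 N down at 0.666 m → arm 0.666 m, τ = 379 × 0.666 = 252.4 N·m clockwise.
Potted plant: 5.84 × 10 = 58.4 N down at 1.51 m → arm 1.51 m, τ = 58.4 × 1.51 = 88.18 N·m clockwise.
Bag of cement: 30.6 × 10 = 306 N down at 1.99 m → arm 1.99 m, τ = 306 × 1.99 = 608.9 N·m clockwise.
Net moment of the loads = 1219 N·m clockwise.
The upward force F acts at a point 1.86 m from the left end, arm 1.86 m, giving F × 1.86 counterclockwise.
Balancing moments: F × 1.86 = 1219, giving F = 1219 / 1.86 = 655 N.

F ≈ 655 N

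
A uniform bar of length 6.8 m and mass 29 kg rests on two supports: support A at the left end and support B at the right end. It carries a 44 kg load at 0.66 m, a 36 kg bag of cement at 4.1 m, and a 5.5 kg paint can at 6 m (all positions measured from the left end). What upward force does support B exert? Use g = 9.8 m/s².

Choose support A as the axis so its reaction then has zero moment arm.
Beam weight: 29 × 9.8 = 284.2 N down at 3.4 m → arm 3.4 m, τ = 284.2 × 3.4 = 966.3 N·m clockwise.
Load: 44 × 9.8 = 431.2 N down at 0.66 m → arm 0.66 m, τ = 431.2 × 0.66 = 284.6 N·m clockwise.
Bag of cement: 36 × 9.8 = 352.8 N down at 4.1 m → arm 4.1 m, τ = 352.8 × 4.1 = 1446 N·m clockwise.
Paint can: 5.5 × 9.8 = 53.9 N down at 6 m → arm 6 m, τ = 53.9 × 6 = 323.4 N·m clockwise.
Net load moment about support A = 3020 N·m clockwise.
Reaction R at support B is upward at 6.8 m, arm 6.8 m → moment R × 6.8 counterclockwise.
Στ = 0 ⇒ R × 6.8 = 3020 ⇒ R = 444 N.

R_B ≈ 444 N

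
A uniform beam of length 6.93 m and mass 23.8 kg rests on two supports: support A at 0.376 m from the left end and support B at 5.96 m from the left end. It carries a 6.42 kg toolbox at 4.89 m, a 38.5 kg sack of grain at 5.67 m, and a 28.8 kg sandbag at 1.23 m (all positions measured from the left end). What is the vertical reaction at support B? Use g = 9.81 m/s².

Choose support A as the axis so its reaction then has zero moment arm.
Beam weight: 23.8 × 9.81 = 233.5 N down at 3.465 m → arm 3.089 m, τ = 233.5 × 3.089 = 721.3 N·m clockwise.
Toolbox: 6.42 × 9.81 = 62.98 N down at 4.89 m → arm 4.514 m, τ = 62.98 × 4.514 = 284.3 N·m clockwise.
Sack of grain: 38.5 × 9.81 = 377.7 N down at 5.67 m → arm 5.294 m, τ = 377.7 × 5.294 = 2000 N·m clockwise.
Sandbag: 28.8 × 9.81 = 282.5 N down at 1.23 m → arm 0.854 m, τ = 282.5 × 0.854 = 241.3 N·m clockwise.
Net load moment about support A = 3247 N·m clockwise.
Reaction R at support B is upward at 5.96 m, arm 5.584 m → moment R × 5.584 counterclockwise.
Στ = 0 ⇒ R × 5.584 = 3247 ⇒ R = 581 N.

R_B ≈ 581 N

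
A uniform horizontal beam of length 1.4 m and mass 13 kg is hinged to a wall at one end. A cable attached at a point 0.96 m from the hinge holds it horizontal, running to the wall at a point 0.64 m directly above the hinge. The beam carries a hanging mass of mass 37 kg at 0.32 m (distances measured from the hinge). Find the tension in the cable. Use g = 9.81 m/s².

About the hinge:
Beam weight: 13 × 9.81 = 127.5 N down at 0.7 m → arm 0.7 m, τ = 127.5 × 0.7 = 89.25 N·m clockwise.
Hanging mass: 37 × 9.81 = 363 N down at 0.32 m → arm 0.32 m, τ = 363 × 0.32 = 116.2 N·m clockwise.
Total clockwise load moment = 205.4 N·m.
The cable tension T acts at 0.96 m; only its component perpendicular to the beam, T sinθ, produces torque. sinθ = h/√(h²+d²) = 0.64/√(0.64²+0.96²) = 0.5547.
Στ = 0 ⇒ T × 0.96 × 0.5547 = 205.4 ⇒ T = 205.4 / 0.5325 = 386 N.

T ≈ 386 N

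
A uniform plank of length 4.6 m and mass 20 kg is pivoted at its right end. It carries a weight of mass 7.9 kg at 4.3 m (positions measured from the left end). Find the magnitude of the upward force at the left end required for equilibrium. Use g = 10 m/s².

Take moments about the right end.
Beam weight: 20 × 10 = 200 N down at 2.3 m → arm 2.3 m, τ = 200 × 2.3 = 460 N·m counterclockwise.
Weight: 7.9 × 10 = 79 N down at 4.3 m → arm 0.3 m, τ = 79 × 0.3 = 23.7 N·m counterclockwise.
Net moment of the loads = 483.7 N·m counterclockwise.
The upward force F acts at the left end, arm 4.6 m, giving F × 4.6 clockwise.
For rotational equilibrium, F × 4.6 = 483.7, so F = 483.7 / 4.6 = 105 N.

F ≈ 105 N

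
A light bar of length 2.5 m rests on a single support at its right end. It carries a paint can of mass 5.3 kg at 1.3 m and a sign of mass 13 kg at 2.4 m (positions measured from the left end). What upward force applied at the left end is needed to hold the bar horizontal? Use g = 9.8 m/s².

Sum moments about the right end (the unknown pivot reaction has zero arm there).
Paint can: 5.3 × 9.8 = 51.94 N down at 1.3 m → arm 1.2 m, τ = 51.94 × 1.2 = 62.33 N·m counterclockwise.
Sign: 13 × 9.8 = 127.4 N down at 2.4 m → arm 0.1 m, τ = 127.4 × 0.1 = 12.74 N·m counterclockwise.
Net moment of the loads = 75.07 N·m counterclockwise.
The upward force F acts at the left end, arm 2.5 m, giving F × 2.5 clockwise.
Balancing moments: F × 2.5 = 75.07, giving F = 75.07 / 2.5 = 30 N.

F ≈ 30 N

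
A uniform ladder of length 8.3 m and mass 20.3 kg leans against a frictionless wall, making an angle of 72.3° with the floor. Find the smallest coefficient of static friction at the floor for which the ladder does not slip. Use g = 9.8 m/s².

Sum moments about the foot of the ladder (the floor normal and friction both act there and drop out).
Ladder weight 20.3×9.8 = 198.9 N acts at 4.15 m along the ladder; its horizontal arm is 4.15·cos72.3° = 1.262 m → τ = 251 N·m clockwise.
Wall normal N acts horizontally at the top; its moment arm is the height L sinθ = 8.3·sin72.3° = 7.907 m, counterclockwise.
Balancing moments: N × 7.907 = 251, giving N = 31.74 N.
ΣFx = 0 ⇒ f = N_wall = 31.74 N. ΣFy = 0 ⇒ N_floor = 198.9 N.
μ_min = f / N_floor = 31.74 / 198.9 = 0.16.

μ_min ≈ 0.16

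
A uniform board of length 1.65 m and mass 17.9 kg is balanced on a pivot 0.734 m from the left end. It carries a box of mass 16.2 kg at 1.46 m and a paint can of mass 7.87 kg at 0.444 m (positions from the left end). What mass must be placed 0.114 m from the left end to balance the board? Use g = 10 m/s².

m ≈ 17.9 kg

Sum moments about the pivot (at 0.734 m from the left end) (the support reaction has zero arm there).
Beam weight: 17.9 × 10 = 179 N down at 0.825 m → arm 0.091 m, τ = 179 × 0.091 = 16.29 N·m clockwise.
Box: 16.2 × 10 = 162 N down at 1.46 m → arm 0.726 m, τ = 162 × 0.726 = 117.6 N·m clockwise.
Paint can: 7.87 × 10 = 78.7 N down at 0.444 m → arm 0.29 m, τ = 78.7 × 0.29 = 22.82 N·m counterclockwise.
Net moment of known loads = 111.1 N·m clockwise.
An unknown mass m at 0.114 m has arm 0.62 m; its moment is m·g·0.62 counterclockwise.
Setting net torque to zero: m × 10 × 0.62 = 111.1 → m = 111.1 / (10 × 0.62) = 17.9 kg.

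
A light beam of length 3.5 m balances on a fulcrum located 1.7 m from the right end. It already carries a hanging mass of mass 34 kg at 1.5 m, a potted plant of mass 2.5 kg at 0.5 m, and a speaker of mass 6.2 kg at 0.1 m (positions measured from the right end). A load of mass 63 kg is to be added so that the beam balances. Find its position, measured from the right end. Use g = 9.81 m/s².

Taking torques about the fulcrum (at 1.7 m from the right end):
Hanging mass: 34 × 9.81 = 333.5 N down at 1.5 m → arm 0.2 m, τ = 333.5 × 0.2 = 66.7 N·m clockwise.
Potted plant: 2.5 × 9.81 = 24.53 N down at 0.5 m → arm 1.2 m, τ = 24.53 × 1.2 = 29.44 N·m clockwise.
Speaker: 6.2 × 9.81 = 60.82 N down at 0.1 m → arm 1.6 m, τ = 60.82 × 1.6 = 97.31 N·m clockwise.
Net moment of existing loads = 193.4 N·m clockwise.
The load weighs 63 × 9.81 = 618 N and must supply an equal counterclockwise moment, so its lever arm about the fulcrum is 193.4 / 618 = 0.313 m.
That puts it at 1.7 + 0.313 = 2.01 m from the right end.

x ≈ 2.01 m from the right end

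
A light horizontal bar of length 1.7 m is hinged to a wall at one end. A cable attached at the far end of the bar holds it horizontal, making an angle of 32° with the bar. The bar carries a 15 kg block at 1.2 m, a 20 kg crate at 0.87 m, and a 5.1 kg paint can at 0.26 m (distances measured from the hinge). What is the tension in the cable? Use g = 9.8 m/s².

Taking torques about the hinge:
Block: 15 × 9.8 = 147 N down at 1.2 m → arm 1.2 m, τ = 147 × 1.2 = 176.4 N·m clockwise.
Crate: 20 × 9.8 = 196 N down at 0.87 m → arm 0.87 m, τ = 196 × 0.87 = 170.5 N·m clockwise.
Paint can: 5.1 × 9.8 = 49.98 N down at 0.26 m → arm 0.26 m, τ = 49.98 × 0.26 = 12.99 N·m clockwise.
Total clockwise load moment = 359.9 N·m.
The cable tension T acts at 1.7 m; only its component perpendicular to the bar, T sinθ, produces torque. sin 32° = 0.5299.
Στ = 0 ⇒ T × 1.7 × 0.5299 = 359.9 ⇒ T = 359.9 / 0.9008 = 400 N.

T ≈ 400 N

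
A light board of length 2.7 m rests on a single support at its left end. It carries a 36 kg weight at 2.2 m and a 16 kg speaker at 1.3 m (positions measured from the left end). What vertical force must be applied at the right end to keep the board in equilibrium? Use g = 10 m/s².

F ≈ 370 N

Taking torques about the left end:
Weight: 36 × 10 = 360 N down at 2.2 m → arm 2.2 m, τ = 360 × 2.2 = 792 N·m clockwise.
Speaker: 16 × 10 = 160 N down at 1.3 m → arm 1.3 m, τ = 160 × 1.3 = 208 N·m clockwise.
Net moment of the loads = 1000 N·m clockwise.
The upward force F acts at the right end, arm 2.7 m, giving F × 2.7 counterclockwise.
Setting net torque to zero: F × 2.7 = 1000 → F = 1000 / 2.7 = 370 N.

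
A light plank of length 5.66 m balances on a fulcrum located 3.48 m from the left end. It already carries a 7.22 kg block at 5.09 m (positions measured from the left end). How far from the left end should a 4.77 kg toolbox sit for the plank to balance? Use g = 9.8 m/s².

Taking torques about the fulcrum (at 3.48 m from the left end):
Block: 7.22 × 9.8 = 70.76 N down at 5.09 m → arm 1.61 m, τ = 70.76 × 1.61 = 113.9 N·m clockwise.
Net moment of existing loads = 113.9 N·m clockwise.
The toolbox weighs 4.77 × 9.8 = 46.75 N and must supply an equal counterclockwise moment, so its lever arm about the fulcrum is 113.9 / 46.75 = 2.44 m.
That puts it at 3.48 − 2.44 = 1.04 m from the left end.

x ≈ 1.04 m from the left end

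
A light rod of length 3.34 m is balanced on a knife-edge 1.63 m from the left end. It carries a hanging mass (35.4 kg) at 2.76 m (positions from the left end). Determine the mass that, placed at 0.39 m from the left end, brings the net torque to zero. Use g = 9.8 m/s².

m ≈ 32.3 kg

Take moments about the knife-edge (at 1.63 m from the left end).
Hanging mass: 35.4 × 9.8 = 346.9 N down at 2.76 m → arm 1.13 m, τ = 346.9 × 1.13 = 392 N·m clockwise.
Net moment of known loads = 392 N·m clockwise.
An unknown mass m at 0.39 m has arm 1.24 m; its moment is m·g·1.24 counterclockwise.
Στ = 0 ⇒ m × 9.8 × 1.24 = 392 ⇒ m = 392 / (9.8 × 1.24) = 32.3 kg.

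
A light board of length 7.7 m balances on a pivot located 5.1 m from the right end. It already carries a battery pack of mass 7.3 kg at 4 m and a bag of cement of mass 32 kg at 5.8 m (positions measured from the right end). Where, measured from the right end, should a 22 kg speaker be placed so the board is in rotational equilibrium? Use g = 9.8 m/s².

x ≈ 4.45 m from the right end

Sum moments about the pivot (at 5.1 m from the right end) (the support reaction has zero arm there).
Battery pack: 7.3 × 9.8 = 71.54 N down at 4 m → arm 1.1 m, τ = 71.54 × 1.1 = 78.69 N·m clockwise.
Bag of cement: 32 × 9.8 = 313.6 N down at 5.8 m → arm 0.7 m, τ = 313.6 × 0.7 = 219.5 N·m counterclockwise.
Net moment of existing loads = 140.8 N·m counterclockwise.
The speaker weighs 22 × 9.8 = 215.6 N and must supply an equal clockwise moment, so its lever arm about the pivot is 140.8 / 215.6 = 0.653 m.
That puts it at 5.1 − 0.653 = 4.45 m from the right end.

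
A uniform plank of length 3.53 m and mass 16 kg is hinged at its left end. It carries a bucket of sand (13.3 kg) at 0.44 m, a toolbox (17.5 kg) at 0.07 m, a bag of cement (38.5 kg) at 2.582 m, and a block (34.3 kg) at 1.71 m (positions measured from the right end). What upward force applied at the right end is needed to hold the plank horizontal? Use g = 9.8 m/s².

Take moments about the left end.
Beam weight: 16 × 9.8 = 156.8 N down at 1.765 m → arm 1.765 m, τ = 156.8 × 1.765 = 276.8 N·m clockwise.
Bucket of sand: 13.3 × 9.8 = 130.3 N down at 0.44 m → arm 3.09 m, τ = 130.3 × 3.09 = 402.6 N·m clockwise.
Toolbox: 17.5 × 9.8 = 171.5 N down at 0.07 m → arm 3.46 m, τ = 171.5 × 3.46 = 593.4 N·m clockwise.
Bag of cement: 38.5 × 9.8 = 377.3 N down at 2.582 m → arm 0.948 m, τ = 377.3 × 0.948 = 357.7 N·m clockwise.
Block: 34.3 × 9.8 = 336.1 N down at 1.71 m → arm 1.82 m, τ = 336.1 × 1.82 = 611.7 N·m clockwise.
Net moment of the loads = 2242 N·m clockwise.
The upward force F acts at the right end, arm 3.53 m, giving F × 3.53 counterclockwise.
Στ = 0 ⇒ F × 3.53 = 2242 ⇒ F = 2242 / 3.53 = 635 N.

F ≈ 635 N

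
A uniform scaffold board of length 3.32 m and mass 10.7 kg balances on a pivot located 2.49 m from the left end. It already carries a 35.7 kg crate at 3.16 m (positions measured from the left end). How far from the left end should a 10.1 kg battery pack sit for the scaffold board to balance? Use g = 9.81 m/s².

Sum moments about the pivot (at 2.49 m from the left end) (the support reaction has zero arm there).
Beam weight: 10.7 × 9.81 = 105 N down at 1.66 m → arm 0.83 m, τ = 105 × 0.83 = 87.15 N·m counterclockwise.
Crate: 35.7 × 9.81 = 350.2 N down at 3.16 m → arm 0.67 m, τ = 350.2 × 0.67 = 234.6 N·m clockwise.
Net moment of existing loads = 147.4 N·m clockwise.
The battery pack weighs 10.1 × 9.81 = 99.08 N and must supply an equal counterclockwise moment, so its lever arm about the pivot is 147.4 / 99.08 = 1.49 m.
That puts it at 2.49 − 1.49 = 1 m from the left end.

x ≈ 1 m from the left end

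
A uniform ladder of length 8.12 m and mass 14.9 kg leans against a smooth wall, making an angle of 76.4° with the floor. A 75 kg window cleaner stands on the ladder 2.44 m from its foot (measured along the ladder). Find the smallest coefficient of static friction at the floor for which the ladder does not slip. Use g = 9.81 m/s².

μ_min ≈ 0.0807

Take moments about the foot of the ladder.
Ladder weight 14.9×9.81 = 146.2 N acts at 4.06 m along the ladder; its horizontal arm is 4.06·cos76.4° = 0.9547 m → τ = 139.6 N·m clockwise.
Window cleaner: 75×9.81 = 735.8 N at 2.44 m → arm 0.5737 m → τ = 422.1 N·m clockwise.
Wall normal N acts horizontally at the top; its moment arm is the height L sinθ = 8.12·sin76.4° = 7.892 m, counterclockwise.
Στ = 0 ⇒ N × 7.892 = 561.7 ⇒ N = 71.17 N.
ΣFx = 0 ⇒ f = N_wall = 71.17 N. ΣFy = 0 ⇒ N_floor = 882 N.
μ_min = f / N_floor = 71.17 / 882 = 0.0807.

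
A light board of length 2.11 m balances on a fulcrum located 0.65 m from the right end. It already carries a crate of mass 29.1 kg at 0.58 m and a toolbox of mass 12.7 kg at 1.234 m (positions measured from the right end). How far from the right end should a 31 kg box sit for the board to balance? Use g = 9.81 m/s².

Take moments about the fulcrum (at 0.65 m from the right end).
Crate: 29.1 × 9.81 = 285.5 N down at 0.58 m → arm 0.07 m, τ = 285.5 × 0.07 = 19.99 N·m clockwise.
Toolbox: 12.7 × 9.81 = 124.6 N down at 1.234 m → arm 0.584 m, τ = 124.6 × 0.584 = 72.77 N·m counterclockwise.
Net moment of existing loads = 52.78 N·m counterclockwise.
The box weighs 31 × 9.81 = 304.1 N and must supply an equal clockwise moment, so its lever arm about the fulcrum is 52.78 / 304.1 = 0.174 m.
That puts it at 0.65 − 0.174 = 0.476 m from the right end.

x ≈ 0.476 m from the right end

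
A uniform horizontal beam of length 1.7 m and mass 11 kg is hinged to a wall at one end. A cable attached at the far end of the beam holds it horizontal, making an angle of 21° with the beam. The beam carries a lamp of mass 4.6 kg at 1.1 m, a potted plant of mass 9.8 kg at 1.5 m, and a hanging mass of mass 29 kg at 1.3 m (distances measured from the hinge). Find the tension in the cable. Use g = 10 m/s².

T ≈ 1100 N

Take moments about the hinge.
Beam weight: 11 × 10 = 110 N down at 0.85 m → arm 0.85 m, τ = 110 × 0.85 = 93.5 N·m clockwise.
Lamp: 4.6 × 10 = 46 N down at 1.1 m → arm 1.1 m, τ = 46 × 1.1 = 50.6 N·m clockwise.
Potted plant: 9.8 × 10 = 98 N down at 1.5 m → arm 1.5 m, τ = 98 × 1.5 = 147 N·m clockwise.
Hanging mass: 29 × 10 = 290 N down at 1.3 m → arm 1.3 m, τ = 290 × 1.3 = 377 N·m clockwise.
Total clockwise load moment = 668.1 N·m.
The cable tension T acts at 1.7 m; only its component perpendicular to the beam, T sinθ, produces torque. sin 21° = 0.3584.
Setting net torque to zero: T × 1.7 × 0.3584 = 668.1 → T = 668.1 / 0.6093 = 1100 N.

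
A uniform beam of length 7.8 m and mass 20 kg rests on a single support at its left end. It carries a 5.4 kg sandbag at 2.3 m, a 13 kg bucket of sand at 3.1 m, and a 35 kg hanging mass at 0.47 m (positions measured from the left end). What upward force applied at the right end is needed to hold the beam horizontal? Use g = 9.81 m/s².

Taking torques about the left end:
Beam weight: 20 × 9.81 = 196.2 N down at 3.9 m → arm 3.9 m, τ = 196.2 × 3.9 = 765.2 N·m clockwise.
Sandbag: 5.4 × 9.81 = 52.97 N down at 2.3 m → arm 2.3 m, τ = 52.97 × 2.3 = 121.8 N·m clockwise.
Bucket of sand: 13 × 9.81 = 127.5 N down at 3.1 m → arm 3.1 m, τ = 127.5 × 3.1 = 395.2 N·m clockwise.
Hanging mass: 35 × 9.81 = 343.4 N down at 0.47 m → arm 0.47 m, τ = 343.4 × 0.47 = 161.4 N·m clockwise.
Net moment of the loads = 1444 N·m clockwise.
The upward force F acts at the right end, arm 7.8 m, giving F × 7.8 counterclockwise.
Balancing moments: F × 7.8 = 1444, giving F = 1444 / 7.8 = 185 N.

F ≈ 185 N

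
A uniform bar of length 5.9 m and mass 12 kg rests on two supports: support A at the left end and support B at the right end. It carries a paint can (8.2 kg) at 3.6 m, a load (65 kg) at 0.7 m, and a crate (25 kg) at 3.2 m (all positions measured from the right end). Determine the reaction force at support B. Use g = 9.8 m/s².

R_B ≈ 764 N

Choose support A as the axis so its reaction then has zero moment arm.
Beam weight: 12 × 9.8 = 117.6 N down at 2.95 m → arm 2.95 m, τ = 117.6 × 2.95 = 346.9 N·m clockwise.
Paint can: 8.2 × 9.8 = 80.36 N down at 3.6 m → arm 2.3 m, τ = 80.36 × 2.3 = 184.8 N·m clockwise.
Load: 65 × 9.8 = 637 N down at 0.7 m → arm 5.2 m, τ = 637 × 5.2 = 3312 N·m clockwise.
Crate: 25 × 9.8 = 245 N down at 3.2 m → arm 2.7 m, τ = 245 × 2.7 = 661.5 N·m clockwise.
Net load moment about support A = 4505 N·m clockwise.
Reaction R at support B is upward at 0 m, arm 5.9 m → moment R × 5.9 counterclockwise.
For rotational equilibrium, R × 5.9 = 4505, so R = 764 N.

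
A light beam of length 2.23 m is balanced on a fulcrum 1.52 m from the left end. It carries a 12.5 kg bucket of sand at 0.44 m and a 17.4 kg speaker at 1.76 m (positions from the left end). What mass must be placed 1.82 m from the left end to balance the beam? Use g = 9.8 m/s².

m ≈ 31.1 kg

About the fulcrum (at 1.52 m from the left end):
Bucket of sand: 12.5 × 9.8 = 122.5 N down at 0.44 m → arm 1.08 m, τ = 122.5 × 1.08 = 132.3 N·m counterclockwise.
Speaker: 17.4 × 9.8 = 170.5 N down at 1.76 m → arm 0.24 m, τ = 170.5 × 0.24 = 40.92 N·m clockwise.
Net moment of known loads = 91.38 N·m counterclockwise.
An unknown mass m at 1.82 m has arm 0.3 m; its moment is m·g·0.3 clockwise.
For rotational equilibrium, m × 9.8 × 0.3 = 91.38, so m = 91.38 / (9.8 × 0.3) = 31.1 kg.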